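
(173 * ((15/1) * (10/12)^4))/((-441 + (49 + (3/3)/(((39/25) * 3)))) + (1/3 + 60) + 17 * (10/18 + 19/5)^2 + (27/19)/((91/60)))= -70105546875/448792192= -156.21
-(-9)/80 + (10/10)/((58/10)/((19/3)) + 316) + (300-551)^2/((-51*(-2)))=4463826529/7225680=617.77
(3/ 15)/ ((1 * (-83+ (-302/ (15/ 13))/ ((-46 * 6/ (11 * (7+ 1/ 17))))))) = -1173/ 54935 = -0.02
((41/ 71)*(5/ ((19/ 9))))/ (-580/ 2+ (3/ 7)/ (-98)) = -1265670/ 268374107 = -0.00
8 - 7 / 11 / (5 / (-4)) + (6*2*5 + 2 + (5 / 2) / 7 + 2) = 56107 / 770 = 72.87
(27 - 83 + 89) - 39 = -6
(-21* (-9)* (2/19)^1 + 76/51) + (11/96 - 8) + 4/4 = 149867/10336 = 14.50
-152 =-152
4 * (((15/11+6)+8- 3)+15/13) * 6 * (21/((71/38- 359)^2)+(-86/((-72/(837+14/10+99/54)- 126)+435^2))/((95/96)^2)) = -12242204025952054407456/125885189030882622902275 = -0.10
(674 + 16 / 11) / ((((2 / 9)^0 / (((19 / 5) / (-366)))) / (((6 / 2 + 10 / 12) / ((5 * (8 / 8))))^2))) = -7467893 / 1811700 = -4.12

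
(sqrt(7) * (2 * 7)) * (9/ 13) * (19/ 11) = 44.29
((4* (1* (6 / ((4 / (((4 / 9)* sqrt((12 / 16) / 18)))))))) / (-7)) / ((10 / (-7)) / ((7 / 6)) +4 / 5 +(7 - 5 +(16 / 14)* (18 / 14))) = -35* sqrt(6) / 3357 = -0.03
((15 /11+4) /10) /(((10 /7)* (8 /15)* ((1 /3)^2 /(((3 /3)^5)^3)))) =11151 /1760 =6.34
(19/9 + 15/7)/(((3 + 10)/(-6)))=-536/273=-1.96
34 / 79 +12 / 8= 1.93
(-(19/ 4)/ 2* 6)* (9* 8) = -1026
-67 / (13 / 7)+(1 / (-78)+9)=-2113 / 78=-27.09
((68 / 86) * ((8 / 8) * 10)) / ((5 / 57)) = 3876 / 43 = 90.14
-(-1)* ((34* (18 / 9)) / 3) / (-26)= -34 / 39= -0.87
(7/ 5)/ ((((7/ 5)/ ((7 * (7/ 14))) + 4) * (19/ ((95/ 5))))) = 7/ 22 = 0.32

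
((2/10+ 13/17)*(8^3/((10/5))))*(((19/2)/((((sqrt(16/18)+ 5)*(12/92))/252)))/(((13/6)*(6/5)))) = 2476846080/6851-330246144*sqrt(2)/6851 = 293359.73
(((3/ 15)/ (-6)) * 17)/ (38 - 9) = -17/ 870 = -0.02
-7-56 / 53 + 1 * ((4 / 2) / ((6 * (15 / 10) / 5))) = -3313 / 477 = -6.95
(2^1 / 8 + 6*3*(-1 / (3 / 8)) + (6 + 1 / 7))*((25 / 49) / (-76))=0.28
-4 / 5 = -0.80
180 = 180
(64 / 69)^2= 4096 / 4761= 0.86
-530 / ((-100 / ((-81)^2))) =347733 / 10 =34773.30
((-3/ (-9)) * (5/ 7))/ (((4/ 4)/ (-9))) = -2.14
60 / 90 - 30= -88 / 3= -29.33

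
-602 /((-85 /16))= 113.32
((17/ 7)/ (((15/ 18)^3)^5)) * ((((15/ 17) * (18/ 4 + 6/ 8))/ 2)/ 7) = 528958107648/ 42724609375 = 12.38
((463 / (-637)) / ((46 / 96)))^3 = -10976570855424 / 3144863536451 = -3.49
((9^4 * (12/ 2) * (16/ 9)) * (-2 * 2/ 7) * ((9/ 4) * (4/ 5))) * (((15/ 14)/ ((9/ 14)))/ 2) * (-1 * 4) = 1679616/ 7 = 239945.14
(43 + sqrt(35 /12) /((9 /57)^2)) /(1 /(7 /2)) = 301 /2 + 2527*sqrt(105) /108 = 390.26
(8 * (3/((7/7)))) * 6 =144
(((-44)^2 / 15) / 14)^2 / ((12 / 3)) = 234256 / 11025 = 21.25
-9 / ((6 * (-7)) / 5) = 15 / 14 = 1.07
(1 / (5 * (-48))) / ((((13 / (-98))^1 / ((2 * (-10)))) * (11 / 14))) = -343 / 429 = -0.80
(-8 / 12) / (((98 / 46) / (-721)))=4738 / 21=225.62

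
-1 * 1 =-1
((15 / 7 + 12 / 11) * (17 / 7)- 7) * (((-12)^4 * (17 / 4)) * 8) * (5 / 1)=1621555200 / 539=3008451.21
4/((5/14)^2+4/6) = 2352/467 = 5.04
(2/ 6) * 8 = 8/ 3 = 2.67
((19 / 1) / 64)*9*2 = 171 / 32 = 5.34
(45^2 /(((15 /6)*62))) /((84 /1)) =135 /868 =0.16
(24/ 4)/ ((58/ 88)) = 264/ 29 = 9.10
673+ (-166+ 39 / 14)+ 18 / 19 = 135855 / 266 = 510.73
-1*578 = -578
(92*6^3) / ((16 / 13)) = 16146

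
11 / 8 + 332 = 2667 / 8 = 333.38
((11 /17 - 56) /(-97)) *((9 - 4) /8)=4705 /13192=0.36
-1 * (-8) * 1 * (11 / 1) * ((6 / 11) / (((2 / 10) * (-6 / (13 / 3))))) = -520 / 3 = -173.33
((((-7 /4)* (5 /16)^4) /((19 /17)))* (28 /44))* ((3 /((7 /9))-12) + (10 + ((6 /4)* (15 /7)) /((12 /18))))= -1264375 /19922944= -0.06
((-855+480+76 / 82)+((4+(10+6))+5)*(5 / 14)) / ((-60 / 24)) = 209593 / 1435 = 146.06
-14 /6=-7 /3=-2.33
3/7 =0.43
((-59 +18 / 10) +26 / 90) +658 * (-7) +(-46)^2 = -114611 / 45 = -2546.91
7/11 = 0.64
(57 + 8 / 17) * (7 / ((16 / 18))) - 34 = 56927 / 136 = 418.58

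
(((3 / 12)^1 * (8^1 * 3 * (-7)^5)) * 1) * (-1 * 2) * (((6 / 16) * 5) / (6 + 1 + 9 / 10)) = 47868.04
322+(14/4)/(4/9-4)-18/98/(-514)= 258723473/805952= 321.02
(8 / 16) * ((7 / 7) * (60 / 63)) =0.48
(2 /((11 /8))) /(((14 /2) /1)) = 16 /77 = 0.21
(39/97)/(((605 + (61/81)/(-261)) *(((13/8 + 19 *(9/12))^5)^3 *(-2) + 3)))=-3626184950358736896/11185267809349507945894657553009796834215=-0.00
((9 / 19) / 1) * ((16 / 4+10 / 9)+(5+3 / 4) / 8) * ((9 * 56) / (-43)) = -105777 / 3268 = -32.37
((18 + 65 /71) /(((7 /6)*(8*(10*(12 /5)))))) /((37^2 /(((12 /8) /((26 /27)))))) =108783 /1132173952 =0.00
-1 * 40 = -40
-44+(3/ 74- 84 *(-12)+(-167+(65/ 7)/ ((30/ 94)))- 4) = 1277599/ 1554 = 822.14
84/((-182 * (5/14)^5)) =-3226944/40625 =-79.43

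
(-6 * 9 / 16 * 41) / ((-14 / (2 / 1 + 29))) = 306.40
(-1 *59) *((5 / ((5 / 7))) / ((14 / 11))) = -649 / 2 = -324.50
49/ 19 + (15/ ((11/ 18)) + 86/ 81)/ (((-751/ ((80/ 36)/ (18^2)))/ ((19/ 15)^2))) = 1075450859801/ 417072239595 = 2.58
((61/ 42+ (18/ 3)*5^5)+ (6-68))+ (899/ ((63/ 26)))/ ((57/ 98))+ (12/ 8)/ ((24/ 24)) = 69409862/ 3591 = 19328.84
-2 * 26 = -52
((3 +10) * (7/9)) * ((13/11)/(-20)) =-1183/1980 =-0.60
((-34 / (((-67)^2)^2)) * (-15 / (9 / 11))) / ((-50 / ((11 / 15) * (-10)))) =4114 / 906800445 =0.00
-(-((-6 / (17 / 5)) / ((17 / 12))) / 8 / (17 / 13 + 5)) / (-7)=585 / 165886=0.00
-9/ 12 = -3/ 4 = -0.75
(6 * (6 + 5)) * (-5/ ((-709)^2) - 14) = -464477574/ 502681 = -924.00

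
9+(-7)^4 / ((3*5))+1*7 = 176.07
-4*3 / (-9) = 4 / 3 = 1.33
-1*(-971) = 971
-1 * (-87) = 87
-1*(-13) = 13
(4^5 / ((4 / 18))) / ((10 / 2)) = 4608 / 5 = 921.60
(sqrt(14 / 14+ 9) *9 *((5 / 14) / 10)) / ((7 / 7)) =9 *sqrt(10) / 28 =1.02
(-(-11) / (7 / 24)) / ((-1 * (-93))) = 0.41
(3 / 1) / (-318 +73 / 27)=-81 / 8513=-0.01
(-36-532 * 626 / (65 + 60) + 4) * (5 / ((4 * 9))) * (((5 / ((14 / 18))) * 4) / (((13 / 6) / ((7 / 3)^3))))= -3669904 / 65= -56460.06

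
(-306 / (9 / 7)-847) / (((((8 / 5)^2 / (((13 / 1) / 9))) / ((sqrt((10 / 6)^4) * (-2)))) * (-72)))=-8815625 / 186624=-47.24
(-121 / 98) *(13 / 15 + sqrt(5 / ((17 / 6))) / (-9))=-1573 / 1470 + 121 *sqrt(510) / 14994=-0.89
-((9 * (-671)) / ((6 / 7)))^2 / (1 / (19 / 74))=-3772569339 / 296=-12745166.69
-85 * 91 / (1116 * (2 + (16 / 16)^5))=-7735 / 3348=-2.31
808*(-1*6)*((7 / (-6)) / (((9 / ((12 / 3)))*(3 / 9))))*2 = 45248 / 3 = 15082.67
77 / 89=0.87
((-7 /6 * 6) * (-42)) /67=294 /67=4.39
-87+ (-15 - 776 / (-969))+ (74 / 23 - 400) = -11098520 / 22287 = -497.98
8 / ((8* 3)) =1 / 3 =0.33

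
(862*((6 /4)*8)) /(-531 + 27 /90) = -19.49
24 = 24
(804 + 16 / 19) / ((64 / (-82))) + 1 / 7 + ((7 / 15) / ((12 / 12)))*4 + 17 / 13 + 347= -141270379 / 207480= -680.89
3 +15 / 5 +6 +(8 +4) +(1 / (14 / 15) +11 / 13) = 4717 / 182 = 25.92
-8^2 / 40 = -8 / 5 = -1.60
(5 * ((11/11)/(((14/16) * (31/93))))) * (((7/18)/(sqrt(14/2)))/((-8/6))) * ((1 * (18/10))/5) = -9 * sqrt(7)/35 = -0.68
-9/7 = -1.29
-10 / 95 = -2 / 19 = -0.11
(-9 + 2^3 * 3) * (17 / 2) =255 / 2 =127.50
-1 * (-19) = 19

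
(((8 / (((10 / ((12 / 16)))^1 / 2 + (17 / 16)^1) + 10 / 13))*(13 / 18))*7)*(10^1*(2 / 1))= 1514240 / 15909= 95.18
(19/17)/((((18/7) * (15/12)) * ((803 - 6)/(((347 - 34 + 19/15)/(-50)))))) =-626962/228639375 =-0.00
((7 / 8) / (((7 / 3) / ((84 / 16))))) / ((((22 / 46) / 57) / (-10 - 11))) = -1734453 / 352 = -4927.42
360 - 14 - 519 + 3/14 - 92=-3707/14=-264.79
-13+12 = -1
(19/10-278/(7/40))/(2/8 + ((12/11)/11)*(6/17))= -456929638/82075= -5567.22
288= 288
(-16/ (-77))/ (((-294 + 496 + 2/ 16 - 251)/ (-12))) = 1536/ 30107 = 0.05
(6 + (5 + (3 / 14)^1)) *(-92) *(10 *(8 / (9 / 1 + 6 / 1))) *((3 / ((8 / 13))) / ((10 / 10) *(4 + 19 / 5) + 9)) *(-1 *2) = 469430 / 147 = 3193.40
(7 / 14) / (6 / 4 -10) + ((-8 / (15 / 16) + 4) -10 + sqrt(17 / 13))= -3721 / 255 + sqrt(221) / 13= -13.45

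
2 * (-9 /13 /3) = -6 /13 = -0.46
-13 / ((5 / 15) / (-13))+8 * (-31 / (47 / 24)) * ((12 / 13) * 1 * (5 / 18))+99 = 350426 / 611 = 573.53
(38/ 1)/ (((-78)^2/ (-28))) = -0.17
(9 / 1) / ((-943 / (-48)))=432 / 943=0.46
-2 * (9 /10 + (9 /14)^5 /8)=-19656909 /10756480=-1.83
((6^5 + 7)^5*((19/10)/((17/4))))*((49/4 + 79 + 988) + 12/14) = 965305323547347897732543/70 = 13790076050676398539036.33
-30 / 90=-1 / 3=-0.33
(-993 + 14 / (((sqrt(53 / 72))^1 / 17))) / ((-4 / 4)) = 993 - 1428 *sqrt(106) / 53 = 715.60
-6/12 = -1/2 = -0.50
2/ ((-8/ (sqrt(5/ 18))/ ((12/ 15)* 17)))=-17* sqrt(10)/ 30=-1.79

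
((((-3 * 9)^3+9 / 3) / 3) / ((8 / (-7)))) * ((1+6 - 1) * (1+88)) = 3065160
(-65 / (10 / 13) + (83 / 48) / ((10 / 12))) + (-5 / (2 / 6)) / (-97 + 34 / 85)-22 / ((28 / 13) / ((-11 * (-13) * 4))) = -38155977 / 6440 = -5924.84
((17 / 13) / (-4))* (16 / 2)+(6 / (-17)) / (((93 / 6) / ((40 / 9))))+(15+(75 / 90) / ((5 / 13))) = 197995 / 13702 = 14.45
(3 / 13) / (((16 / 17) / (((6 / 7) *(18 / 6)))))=459 / 728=0.63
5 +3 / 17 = 88 / 17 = 5.18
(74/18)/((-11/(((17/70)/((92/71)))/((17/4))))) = -2627/159390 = -0.02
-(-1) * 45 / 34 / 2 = 45 / 68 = 0.66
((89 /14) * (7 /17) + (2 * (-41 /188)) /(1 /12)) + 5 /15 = -10945 /4794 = -2.28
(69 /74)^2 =4761 /5476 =0.87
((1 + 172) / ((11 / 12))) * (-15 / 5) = -6228 / 11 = -566.18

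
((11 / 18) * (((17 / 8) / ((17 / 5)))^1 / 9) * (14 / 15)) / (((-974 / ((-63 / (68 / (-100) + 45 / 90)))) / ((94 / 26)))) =-633325 / 12307464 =-0.05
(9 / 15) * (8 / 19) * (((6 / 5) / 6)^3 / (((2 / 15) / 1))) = 36 / 2375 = 0.02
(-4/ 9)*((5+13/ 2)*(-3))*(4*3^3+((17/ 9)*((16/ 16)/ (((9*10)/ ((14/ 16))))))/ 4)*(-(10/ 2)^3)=-1609700425/ 7776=-207008.80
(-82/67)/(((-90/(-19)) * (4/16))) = -3116/3015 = -1.03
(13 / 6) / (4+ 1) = 13 / 30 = 0.43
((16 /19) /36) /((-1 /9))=-4 /19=-0.21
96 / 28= 24 / 7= 3.43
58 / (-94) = -29 / 47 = -0.62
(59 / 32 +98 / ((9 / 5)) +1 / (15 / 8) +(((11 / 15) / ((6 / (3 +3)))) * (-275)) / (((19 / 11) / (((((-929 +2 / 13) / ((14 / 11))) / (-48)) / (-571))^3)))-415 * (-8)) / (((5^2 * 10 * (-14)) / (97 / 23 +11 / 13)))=-29292652676554737036595297 / 5996028222635098152960000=-4.89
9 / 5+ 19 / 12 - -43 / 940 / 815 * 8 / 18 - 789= -5416748183 / 6894900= -785.62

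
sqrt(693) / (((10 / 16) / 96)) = 2304 * sqrt(77) / 5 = 4043.50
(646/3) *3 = 646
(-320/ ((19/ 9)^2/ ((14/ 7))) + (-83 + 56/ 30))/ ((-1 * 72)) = 1216937/ 389880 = 3.12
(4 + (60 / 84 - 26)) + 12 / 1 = -9.29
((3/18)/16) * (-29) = -29/96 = -0.30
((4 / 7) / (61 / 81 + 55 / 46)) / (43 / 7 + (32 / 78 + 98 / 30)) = 242190 / 8110537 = 0.03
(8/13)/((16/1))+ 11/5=291/130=2.24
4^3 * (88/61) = 5632/61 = 92.33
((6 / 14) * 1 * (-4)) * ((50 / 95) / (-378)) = 20 / 8379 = 0.00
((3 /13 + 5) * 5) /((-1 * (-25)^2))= -0.04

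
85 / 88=0.97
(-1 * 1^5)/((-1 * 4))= 1/4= 0.25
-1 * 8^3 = -512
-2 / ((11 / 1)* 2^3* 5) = -1 / 220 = -0.00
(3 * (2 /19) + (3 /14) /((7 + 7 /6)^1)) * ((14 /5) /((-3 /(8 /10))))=-0.26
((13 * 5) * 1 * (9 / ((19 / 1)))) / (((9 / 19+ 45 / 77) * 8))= 5005 / 1376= 3.64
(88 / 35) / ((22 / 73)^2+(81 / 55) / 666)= 27.03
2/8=1/4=0.25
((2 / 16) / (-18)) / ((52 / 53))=-0.01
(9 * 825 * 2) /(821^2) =14850 /674041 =0.02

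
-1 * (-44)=44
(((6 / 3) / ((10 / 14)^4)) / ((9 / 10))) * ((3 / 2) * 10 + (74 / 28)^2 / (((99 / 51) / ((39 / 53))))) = 98811881 / 655875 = 150.66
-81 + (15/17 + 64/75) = -101062/1275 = -79.26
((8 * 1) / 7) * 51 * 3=1224 / 7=174.86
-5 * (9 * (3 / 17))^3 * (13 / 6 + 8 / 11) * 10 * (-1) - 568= 632351 / 54043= 11.70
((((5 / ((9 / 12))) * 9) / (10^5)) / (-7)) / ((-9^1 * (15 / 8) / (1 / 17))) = 1 / 3346875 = 0.00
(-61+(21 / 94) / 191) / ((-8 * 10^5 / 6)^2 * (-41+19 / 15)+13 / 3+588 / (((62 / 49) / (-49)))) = 916659801 / 10614979670122644494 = 0.00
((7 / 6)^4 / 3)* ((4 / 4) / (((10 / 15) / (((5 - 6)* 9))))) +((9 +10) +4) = 4223 / 288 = 14.66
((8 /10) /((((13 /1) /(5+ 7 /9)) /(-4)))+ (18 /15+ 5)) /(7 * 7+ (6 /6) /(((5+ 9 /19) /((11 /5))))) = 22360 /231201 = 0.10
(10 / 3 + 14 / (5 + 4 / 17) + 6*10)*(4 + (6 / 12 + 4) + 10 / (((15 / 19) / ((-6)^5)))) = -1735743700 / 267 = -6500912.73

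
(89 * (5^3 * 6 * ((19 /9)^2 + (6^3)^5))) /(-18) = -423695444230064125 /243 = -1743602651152527.26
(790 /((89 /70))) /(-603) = -55300 /53667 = -1.03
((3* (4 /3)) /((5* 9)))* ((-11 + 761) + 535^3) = 122504900 /9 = 13611655.56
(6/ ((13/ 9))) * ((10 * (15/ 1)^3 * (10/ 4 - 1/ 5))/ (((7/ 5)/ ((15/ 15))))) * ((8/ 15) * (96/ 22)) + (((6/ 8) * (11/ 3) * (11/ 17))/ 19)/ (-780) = 41592890870683/ 77597520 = 536007.99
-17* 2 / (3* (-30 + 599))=-34 / 1707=-0.02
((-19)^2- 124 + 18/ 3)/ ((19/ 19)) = 243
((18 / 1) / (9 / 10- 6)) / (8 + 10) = -10 / 51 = -0.20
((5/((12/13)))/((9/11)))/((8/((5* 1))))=4.14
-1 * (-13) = 13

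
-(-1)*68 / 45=68 / 45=1.51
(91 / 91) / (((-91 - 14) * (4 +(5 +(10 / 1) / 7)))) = -0.00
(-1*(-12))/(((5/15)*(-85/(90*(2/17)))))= -1296/289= -4.48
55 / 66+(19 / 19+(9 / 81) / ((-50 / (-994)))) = 1819 / 450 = 4.04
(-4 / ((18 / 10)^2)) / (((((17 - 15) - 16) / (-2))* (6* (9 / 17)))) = -850 / 15309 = -0.06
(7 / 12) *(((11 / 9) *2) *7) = 539 / 54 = 9.98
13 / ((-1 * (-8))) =13 / 8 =1.62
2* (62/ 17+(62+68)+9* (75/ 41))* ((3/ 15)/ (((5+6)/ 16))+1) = 14857034/ 38335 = 387.56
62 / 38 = 1.63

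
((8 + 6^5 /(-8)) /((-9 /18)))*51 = 98328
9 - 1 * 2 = 7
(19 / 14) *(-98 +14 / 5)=-646 / 5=-129.20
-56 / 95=-0.59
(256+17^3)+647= 5816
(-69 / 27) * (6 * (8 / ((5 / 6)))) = -736 / 5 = -147.20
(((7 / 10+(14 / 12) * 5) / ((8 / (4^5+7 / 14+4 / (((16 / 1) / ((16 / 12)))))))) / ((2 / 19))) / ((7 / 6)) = 817817 / 120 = 6815.14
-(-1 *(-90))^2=-8100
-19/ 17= -1.12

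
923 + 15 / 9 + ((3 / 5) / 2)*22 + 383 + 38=20284 / 15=1352.27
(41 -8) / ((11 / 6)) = 18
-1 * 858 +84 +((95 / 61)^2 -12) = -2915681 / 3721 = -783.57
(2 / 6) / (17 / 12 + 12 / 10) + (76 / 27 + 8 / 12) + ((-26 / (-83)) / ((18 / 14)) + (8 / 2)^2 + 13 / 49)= 346831433 / 17240013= 20.12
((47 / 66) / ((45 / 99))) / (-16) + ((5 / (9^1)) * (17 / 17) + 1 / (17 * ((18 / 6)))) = 11683 / 24480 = 0.48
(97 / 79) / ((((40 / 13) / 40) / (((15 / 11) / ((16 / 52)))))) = 245895 / 3476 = 70.74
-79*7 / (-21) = 79 / 3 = 26.33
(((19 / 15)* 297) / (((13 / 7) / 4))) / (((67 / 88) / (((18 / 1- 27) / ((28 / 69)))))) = -102792888 / 4355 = -23603.42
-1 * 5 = -5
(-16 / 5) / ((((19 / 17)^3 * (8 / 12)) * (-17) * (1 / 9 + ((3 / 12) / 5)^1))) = 249696 / 198911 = 1.26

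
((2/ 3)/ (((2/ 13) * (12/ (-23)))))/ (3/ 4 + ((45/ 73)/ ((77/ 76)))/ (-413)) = -694120427/ 62556651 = -11.10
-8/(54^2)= -2/729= -0.00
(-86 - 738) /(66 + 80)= -412 /73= -5.64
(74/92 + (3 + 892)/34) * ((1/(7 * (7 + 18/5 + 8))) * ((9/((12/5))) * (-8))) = -530350/84847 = -6.25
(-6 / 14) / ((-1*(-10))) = -3 / 70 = -0.04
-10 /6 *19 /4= -95 /12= -7.92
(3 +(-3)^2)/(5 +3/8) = 96/43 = 2.23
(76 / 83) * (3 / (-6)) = -38 / 83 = -0.46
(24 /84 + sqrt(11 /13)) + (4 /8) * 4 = sqrt(143) /13 + 16 /7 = 3.21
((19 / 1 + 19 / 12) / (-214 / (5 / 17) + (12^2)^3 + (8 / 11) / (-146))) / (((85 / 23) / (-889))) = -0.00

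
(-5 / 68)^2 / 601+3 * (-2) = -16674119 / 2779024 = -6.00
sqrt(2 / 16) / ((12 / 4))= sqrt(2) / 12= 0.12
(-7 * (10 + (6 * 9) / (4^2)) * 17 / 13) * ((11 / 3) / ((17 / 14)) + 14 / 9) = -131075 / 234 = -560.15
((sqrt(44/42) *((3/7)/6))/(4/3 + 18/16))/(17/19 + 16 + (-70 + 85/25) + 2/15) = -285 *sqrt(462)/10211012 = -0.00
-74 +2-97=-169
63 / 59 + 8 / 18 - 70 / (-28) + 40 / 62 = 153331 / 32922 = 4.66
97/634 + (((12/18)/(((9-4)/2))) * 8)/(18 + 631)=964583/6171990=0.16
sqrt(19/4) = sqrt(19)/2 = 2.18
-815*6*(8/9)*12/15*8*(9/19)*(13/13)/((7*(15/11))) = -918016/665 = -1380.48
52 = 52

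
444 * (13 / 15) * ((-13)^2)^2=10990272.80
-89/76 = -1.17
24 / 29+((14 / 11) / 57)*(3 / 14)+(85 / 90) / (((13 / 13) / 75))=2606195 / 36366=71.67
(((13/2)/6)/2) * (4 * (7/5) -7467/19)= -209.84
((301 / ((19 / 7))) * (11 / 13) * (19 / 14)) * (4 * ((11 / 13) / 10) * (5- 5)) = 0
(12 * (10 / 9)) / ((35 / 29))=232 / 21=11.05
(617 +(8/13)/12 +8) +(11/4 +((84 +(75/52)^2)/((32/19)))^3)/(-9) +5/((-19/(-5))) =-1574050823400140486137/110781210707361792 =-14208.64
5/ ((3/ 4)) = 6.67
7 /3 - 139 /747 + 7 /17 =32497 /12699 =2.56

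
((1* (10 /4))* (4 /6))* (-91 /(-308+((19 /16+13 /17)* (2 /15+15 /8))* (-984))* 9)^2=2067732576000 /32100054507481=0.06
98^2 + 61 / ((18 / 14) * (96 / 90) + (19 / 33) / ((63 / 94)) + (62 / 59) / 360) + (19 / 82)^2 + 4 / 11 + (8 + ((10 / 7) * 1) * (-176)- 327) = 25704834670160873 / 2836770803636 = 9061.30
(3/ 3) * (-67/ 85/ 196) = -67/ 16660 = -0.00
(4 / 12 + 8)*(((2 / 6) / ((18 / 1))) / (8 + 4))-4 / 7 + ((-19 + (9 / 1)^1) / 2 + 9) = 46831 / 13608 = 3.44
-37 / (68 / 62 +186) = -1147 / 5800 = -0.20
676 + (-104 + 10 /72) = 20597 /36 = 572.14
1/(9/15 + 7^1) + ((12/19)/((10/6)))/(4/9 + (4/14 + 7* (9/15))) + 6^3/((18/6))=4261309/59014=72.21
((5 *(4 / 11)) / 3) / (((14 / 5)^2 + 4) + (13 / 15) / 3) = 1500 / 30019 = 0.05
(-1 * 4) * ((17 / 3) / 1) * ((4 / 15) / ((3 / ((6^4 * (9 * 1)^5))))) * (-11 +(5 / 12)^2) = 1669307356.80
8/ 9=0.89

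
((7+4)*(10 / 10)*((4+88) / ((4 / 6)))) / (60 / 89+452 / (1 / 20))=67551 / 402310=0.17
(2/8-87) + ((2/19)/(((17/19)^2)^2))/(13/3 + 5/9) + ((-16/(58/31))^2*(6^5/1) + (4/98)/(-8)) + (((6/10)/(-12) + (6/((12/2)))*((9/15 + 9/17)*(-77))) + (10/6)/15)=774843417498343007/1362959488044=568500.70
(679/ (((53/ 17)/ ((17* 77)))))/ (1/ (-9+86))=1163453599/ 53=21951954.70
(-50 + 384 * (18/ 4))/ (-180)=-839/ 90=-9.32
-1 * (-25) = 25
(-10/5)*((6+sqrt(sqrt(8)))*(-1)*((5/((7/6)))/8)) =15*2^(3/4)/14+45/7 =8.23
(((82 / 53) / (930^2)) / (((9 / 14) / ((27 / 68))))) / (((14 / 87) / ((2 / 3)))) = 1189 / 259758300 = 0.00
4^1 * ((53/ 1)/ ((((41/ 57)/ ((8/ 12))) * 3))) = 8056/ 123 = 65.50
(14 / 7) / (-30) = -1 / 15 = -0.07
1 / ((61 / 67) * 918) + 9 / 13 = 504853 / 727974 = 0.69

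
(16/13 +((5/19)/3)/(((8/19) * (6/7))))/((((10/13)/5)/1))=2759/288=9.58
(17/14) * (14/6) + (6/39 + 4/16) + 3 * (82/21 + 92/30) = 131867/5460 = 24.15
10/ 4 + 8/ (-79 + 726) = 3251/ 1294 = 2.51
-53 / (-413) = 53 / 413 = 0.13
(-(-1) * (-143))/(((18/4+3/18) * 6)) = -143/28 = -5.11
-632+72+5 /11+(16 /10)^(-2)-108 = -469677 /704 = -667.15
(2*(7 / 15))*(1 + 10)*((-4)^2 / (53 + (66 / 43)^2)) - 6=-3.03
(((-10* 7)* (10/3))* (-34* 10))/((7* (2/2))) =34000/3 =11333.33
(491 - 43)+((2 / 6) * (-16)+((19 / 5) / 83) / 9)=1653379 / 3735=442.67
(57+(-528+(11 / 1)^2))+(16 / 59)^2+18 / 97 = -118092460 / 337657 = -349.74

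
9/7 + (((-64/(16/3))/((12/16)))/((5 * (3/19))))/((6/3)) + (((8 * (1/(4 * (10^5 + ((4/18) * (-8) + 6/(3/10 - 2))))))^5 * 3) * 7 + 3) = -16082749579067322286362415363948472971/2750307338439851531055493525299023520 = -5.85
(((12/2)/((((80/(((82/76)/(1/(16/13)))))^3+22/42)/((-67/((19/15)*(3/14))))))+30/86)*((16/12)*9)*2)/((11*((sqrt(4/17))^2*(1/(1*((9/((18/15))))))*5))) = 13531045237323795/2843976062444297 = 4.76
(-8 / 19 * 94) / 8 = -94 / 19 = -4.95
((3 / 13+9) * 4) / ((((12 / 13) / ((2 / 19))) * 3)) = 80 / 57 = 1.40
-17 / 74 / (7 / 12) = -0.39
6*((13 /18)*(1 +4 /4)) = 26 /3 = 8.67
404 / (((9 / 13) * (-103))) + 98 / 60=-37379 / 9270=-4.03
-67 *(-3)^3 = 1809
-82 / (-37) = 82 / 37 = 2.22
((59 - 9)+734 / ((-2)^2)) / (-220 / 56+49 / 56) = -13076 / 171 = -76.47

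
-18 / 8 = -9 / 4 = -2.25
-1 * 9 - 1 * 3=-12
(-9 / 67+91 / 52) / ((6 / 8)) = 433 / 201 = 2.15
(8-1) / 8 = 7 / 8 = 0.88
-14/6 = -7/3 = -2.33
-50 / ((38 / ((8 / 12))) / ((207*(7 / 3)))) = -8050 / 19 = -423.68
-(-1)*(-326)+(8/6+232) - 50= -428/3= -142.67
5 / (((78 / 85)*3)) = 425 / 234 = 1.82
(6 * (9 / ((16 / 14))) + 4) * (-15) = -3075 / 4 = -768.75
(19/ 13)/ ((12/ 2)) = 19/ 78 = 0.24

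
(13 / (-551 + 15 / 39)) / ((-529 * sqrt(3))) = 0.00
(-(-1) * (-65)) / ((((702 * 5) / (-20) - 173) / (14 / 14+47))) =6240 / 697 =8.95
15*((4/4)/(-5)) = -3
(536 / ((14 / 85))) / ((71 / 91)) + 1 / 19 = 5626731 / 1349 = 4171.04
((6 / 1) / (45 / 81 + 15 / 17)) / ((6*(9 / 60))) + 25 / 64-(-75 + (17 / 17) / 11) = 56275 / 704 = 79.94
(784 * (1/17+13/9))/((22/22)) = 180320/153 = 1178.56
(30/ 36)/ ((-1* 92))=-5/ 552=-0.01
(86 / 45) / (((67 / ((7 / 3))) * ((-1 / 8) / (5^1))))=-4816 / 1809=-2.66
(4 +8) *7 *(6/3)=168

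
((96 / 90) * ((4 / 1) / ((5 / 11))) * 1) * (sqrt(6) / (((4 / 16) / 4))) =11264 * sqrt(6) / 75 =367.88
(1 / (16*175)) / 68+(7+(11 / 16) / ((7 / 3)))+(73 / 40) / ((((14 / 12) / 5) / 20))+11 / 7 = 31472101 / 190400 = 165.29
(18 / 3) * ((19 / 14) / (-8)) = -57 / 56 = -1.02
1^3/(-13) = -1/13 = -0.08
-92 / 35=-2.63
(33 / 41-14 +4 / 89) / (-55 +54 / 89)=47985 / 198481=0.24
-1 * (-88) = 88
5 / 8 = 0.62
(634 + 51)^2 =469225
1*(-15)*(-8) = 120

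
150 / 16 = 75 / 8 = 9.38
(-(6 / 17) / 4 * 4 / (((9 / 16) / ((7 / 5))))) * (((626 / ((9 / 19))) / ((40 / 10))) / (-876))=166516 / 502605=0.33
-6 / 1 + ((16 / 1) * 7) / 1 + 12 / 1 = 118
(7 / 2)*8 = 28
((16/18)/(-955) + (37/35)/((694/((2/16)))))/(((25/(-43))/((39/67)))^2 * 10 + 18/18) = -77279363629/1145691013814480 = -0.00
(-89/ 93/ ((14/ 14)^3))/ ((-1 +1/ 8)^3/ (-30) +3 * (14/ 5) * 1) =-455680/ 4010377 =-0.11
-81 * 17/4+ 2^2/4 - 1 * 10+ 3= -1401/4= -350.25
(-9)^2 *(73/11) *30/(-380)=-42.44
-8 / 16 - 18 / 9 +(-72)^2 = 10363 / 2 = 5181.50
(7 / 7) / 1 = 1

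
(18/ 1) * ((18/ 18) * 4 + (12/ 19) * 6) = 2664/ 19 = 140.21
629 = 629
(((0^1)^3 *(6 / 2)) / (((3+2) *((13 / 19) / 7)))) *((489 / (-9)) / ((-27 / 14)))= 0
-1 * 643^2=-413449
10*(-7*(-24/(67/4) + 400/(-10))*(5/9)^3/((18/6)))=24290000/146529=165.77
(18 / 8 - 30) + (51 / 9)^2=157 / 36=4.36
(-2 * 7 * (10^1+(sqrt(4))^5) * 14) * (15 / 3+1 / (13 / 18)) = -683256 / 13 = -52558.15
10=10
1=1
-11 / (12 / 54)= -99 / 2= -49.50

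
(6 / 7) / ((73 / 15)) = 90 / 511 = 0.18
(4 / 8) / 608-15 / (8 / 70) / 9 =-53197 / 3648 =-14.58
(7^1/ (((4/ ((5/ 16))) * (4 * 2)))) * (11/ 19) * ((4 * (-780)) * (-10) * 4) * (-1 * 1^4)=-4939.14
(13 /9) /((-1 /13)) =-169 /9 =-18.78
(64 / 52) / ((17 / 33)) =528 / 221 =2.39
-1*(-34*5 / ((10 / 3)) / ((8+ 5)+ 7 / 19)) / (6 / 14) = 2261 / 254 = 8.90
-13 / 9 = -1.44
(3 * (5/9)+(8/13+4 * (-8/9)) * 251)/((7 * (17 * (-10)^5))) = 0.00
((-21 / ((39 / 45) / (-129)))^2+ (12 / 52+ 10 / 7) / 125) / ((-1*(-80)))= 722401411919 / 5915000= 122130.42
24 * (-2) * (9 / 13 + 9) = -6048 / 13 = -465.23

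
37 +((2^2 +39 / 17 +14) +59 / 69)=68209 / 1173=58.15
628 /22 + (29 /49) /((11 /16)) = 15850 /539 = 29.41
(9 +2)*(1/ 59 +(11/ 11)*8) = 5203/ 59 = 88.19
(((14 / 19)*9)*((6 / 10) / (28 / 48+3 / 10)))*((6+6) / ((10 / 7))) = 190512 / 5035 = 37.84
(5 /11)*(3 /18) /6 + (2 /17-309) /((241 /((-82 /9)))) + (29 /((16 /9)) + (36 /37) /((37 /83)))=89391665273 /2961442704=30.19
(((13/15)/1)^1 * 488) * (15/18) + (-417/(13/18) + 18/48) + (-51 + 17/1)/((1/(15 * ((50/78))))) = -516193/936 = -551.49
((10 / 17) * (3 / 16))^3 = 3375 / 2515456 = 0.00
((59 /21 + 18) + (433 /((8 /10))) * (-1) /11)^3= -18061030494053 /788889024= -22894.26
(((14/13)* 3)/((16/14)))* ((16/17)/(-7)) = -0.38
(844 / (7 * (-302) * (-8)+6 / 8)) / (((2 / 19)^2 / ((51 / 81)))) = 5179628 / 1826577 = 2.84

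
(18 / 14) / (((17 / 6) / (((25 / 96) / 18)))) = 25 / 3808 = 0.01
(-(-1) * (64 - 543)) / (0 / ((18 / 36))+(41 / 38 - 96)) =18202 / 3607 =5.05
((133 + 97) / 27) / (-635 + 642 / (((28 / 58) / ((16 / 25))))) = 40250 / 1021113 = 0.04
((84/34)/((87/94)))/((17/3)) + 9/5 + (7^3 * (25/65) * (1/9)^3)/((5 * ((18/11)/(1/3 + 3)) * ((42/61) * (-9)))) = 1308105449279/579020912730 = 2.26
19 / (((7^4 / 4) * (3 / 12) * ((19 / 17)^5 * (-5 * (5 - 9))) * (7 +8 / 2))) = 5679428 / 17209539655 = 0.00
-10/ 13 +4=42/ 13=3.23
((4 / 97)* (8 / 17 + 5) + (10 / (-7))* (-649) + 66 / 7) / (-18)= -5406724 / 103887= -52.04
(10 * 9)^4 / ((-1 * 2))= -32805000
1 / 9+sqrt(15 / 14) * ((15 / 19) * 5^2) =1 / 9+375 * sqrt(210) / 266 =20.54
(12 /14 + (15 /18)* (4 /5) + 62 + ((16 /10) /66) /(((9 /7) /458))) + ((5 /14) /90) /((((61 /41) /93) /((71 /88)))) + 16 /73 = 107507062933 /1481245920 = 72.58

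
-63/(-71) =63/71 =0.89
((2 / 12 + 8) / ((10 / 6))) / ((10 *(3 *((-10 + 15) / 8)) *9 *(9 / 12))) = 392 / 10125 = 0.04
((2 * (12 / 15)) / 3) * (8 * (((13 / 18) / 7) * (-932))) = -387712 / 945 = -410.28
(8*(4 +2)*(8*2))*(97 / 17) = 74496 / 17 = 4382.12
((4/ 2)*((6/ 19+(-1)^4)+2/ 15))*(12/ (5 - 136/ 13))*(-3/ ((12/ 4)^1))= 42952/ 6745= 6.37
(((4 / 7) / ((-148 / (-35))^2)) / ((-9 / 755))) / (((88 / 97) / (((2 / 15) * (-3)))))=2563225 / 2168496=1.18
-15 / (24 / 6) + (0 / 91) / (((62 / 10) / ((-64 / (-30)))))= -15 / 4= -3.75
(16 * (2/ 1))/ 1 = 32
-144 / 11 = -13.09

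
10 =10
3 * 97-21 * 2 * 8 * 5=-1389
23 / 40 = 0.58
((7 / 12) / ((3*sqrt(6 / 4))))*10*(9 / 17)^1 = 35*sqrt(6) / 102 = 0.84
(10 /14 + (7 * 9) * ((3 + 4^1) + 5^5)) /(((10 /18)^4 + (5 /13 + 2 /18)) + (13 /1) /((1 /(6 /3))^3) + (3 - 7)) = 117808141581 /60057949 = 1961.57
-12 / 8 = -3 / 2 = -1.50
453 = 453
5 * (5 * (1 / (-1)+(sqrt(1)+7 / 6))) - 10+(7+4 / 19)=3007 / 114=26.38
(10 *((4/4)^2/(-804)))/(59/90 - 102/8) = 150/145859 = 0.00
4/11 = 0.36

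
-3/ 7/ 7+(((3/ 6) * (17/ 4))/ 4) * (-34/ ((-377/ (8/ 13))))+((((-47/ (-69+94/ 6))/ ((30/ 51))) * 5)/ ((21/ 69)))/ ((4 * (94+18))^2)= -69666545369/ 2203376680960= -0.03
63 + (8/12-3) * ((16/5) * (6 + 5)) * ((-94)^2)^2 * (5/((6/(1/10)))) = -24047065133/45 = -534379225.18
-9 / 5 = -1.80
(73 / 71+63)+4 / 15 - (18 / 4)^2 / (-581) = 159219841 / 2475060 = 64.33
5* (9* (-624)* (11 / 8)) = -38610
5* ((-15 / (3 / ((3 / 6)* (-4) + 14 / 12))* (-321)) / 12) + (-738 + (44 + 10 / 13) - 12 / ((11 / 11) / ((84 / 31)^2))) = -401364307 / 299832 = -1338.63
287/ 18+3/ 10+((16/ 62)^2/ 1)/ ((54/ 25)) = 2111473/ 129735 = 16.28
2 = 2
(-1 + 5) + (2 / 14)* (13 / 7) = 4.27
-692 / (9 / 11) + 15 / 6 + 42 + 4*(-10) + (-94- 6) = -16943 / 18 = -941.28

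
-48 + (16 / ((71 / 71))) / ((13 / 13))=-32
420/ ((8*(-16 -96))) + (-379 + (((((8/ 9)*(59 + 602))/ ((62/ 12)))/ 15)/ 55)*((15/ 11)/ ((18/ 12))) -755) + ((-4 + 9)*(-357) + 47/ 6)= -15726347141/ 5401440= -2911.51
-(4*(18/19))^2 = -5184/361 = -14.36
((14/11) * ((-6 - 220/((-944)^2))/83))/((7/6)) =-4010277/50850448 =-0.08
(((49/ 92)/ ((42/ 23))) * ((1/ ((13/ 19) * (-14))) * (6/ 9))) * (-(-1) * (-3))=19/ 312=0.06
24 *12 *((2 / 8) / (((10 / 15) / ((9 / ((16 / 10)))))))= 1215 / 2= 607.50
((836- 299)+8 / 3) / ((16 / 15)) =8095 / 16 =505.94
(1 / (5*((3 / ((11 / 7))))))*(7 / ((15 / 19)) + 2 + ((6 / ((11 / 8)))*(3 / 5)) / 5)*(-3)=-3.58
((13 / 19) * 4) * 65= 3380 / 19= 177.89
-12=-12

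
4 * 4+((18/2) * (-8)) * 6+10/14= -415.29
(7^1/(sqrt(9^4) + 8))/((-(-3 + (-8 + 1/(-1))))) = 7/1068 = 0.01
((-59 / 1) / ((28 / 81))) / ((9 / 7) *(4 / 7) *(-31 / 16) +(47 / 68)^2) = 38671668 / 214283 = 180.47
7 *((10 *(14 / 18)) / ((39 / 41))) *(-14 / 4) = -70315 / 351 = -200.33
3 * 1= 3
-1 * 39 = -39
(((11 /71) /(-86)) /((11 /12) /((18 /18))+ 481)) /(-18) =11 /52966497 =0.00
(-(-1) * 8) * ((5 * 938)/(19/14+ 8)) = 525280/131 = 4009.77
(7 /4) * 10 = 17.50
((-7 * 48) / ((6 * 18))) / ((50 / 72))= -112 / 25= -4.48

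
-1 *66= -66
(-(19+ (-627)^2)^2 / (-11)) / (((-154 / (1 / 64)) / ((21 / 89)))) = -28981003107 / 86152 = -336393.85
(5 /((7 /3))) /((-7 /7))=-15 /7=-2.14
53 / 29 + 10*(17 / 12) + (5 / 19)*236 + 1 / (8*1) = 1034441 / 13224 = 78.22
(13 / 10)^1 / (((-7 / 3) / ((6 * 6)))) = -702 / 35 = -20.06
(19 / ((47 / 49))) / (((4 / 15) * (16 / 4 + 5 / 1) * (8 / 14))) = 32585 / 2256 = 14.44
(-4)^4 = 256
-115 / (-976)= 115 / 976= 0.12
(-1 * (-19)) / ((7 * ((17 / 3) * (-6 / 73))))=-1387 / 238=-5.83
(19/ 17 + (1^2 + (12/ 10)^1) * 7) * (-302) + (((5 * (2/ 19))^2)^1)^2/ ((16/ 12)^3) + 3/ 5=-221000566413/ 44309140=-4987.70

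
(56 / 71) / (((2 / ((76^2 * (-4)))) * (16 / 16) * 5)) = -646912 / 355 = -1822.29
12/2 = 6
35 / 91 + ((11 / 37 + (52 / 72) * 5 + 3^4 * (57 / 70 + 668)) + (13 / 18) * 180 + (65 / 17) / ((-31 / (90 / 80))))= 34691328596909 / 638787240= 54308.11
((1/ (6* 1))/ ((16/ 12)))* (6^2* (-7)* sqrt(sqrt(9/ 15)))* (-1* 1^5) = 63* 3^(1/ 4)* 5^(3/ 4)/ 10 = 27.72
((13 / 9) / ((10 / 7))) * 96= 1456 / 15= 97.07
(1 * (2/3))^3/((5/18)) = 16/15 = 1.07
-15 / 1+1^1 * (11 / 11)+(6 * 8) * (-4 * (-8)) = 1522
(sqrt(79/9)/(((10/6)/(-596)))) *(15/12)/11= -149 *sqrt(79)/11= -120.39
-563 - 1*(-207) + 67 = -289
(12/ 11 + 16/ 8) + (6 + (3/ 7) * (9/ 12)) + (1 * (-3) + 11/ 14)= 2217/ 308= 7.20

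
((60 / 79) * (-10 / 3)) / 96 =-0.03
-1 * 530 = -530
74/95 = 0.78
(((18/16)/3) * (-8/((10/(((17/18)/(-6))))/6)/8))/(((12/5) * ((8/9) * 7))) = 17/7168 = 0.00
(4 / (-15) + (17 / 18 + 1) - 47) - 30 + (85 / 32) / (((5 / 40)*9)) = -13133 / 180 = -72.96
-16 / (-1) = 16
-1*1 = -1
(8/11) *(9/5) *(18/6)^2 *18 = 11664/55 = 212.07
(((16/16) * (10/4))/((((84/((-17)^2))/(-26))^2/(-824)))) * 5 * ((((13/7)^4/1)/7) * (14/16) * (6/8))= -1038085279809175/11294304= -91912284.26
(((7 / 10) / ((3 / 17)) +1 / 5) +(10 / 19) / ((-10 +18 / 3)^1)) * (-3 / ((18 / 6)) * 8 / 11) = -2.93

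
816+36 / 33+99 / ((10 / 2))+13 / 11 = 46094 / 55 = 838.07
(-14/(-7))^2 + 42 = 46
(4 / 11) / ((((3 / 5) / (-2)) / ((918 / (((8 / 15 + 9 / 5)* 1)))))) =-36720 / 77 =-476.88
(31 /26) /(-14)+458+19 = 173597 /364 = 476.91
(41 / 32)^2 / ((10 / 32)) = 1681 / 320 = 5.25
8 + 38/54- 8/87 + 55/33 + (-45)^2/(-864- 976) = 2644549/288144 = 9.18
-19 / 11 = -1.73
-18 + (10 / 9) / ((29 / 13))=-4568 / 261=-17.50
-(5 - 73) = 68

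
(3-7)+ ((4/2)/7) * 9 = -10/7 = -1.43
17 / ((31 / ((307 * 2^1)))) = 10438 / 31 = 336.71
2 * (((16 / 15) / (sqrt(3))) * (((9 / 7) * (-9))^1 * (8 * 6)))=-13824 * sqrt(3) / 35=-684.11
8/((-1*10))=-4/5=-0.80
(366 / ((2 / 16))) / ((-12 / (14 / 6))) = -1708 / 3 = -569.33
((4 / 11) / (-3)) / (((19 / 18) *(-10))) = 12 / 1045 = 0.01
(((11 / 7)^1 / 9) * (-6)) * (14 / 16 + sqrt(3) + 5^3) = -11077 / 84- 22 * sqrt(3) / 21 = -133.68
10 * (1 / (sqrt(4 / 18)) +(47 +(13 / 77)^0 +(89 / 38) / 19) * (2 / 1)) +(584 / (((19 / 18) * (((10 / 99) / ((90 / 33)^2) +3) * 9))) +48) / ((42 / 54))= 15 * sqrt(2) +6479336662 / 6168407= 1071.62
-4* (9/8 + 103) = -833/2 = -416.50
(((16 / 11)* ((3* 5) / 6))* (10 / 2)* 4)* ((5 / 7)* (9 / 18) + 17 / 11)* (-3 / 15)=-23440 / 847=-27.67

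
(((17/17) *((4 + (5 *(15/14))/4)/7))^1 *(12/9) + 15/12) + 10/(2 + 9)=20543/6468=3.18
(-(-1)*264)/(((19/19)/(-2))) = -528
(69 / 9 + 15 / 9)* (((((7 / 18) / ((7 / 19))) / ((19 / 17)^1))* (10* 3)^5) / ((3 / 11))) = 785400000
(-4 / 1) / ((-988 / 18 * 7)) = 18 / 1729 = 0.01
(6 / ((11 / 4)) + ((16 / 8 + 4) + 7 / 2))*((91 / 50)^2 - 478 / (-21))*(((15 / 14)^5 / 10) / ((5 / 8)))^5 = 0.18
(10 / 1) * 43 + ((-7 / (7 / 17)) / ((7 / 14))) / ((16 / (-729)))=15833 / 8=1979.12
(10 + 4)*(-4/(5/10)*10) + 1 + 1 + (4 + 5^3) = -989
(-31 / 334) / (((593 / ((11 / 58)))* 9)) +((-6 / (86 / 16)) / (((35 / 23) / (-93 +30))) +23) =1538522171369 / 22228498260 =69.21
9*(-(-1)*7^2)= 441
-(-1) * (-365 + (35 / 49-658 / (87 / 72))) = -184494 / 203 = -908.84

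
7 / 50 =0.14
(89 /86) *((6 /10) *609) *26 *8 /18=939484 /215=4369.69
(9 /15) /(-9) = -1 /15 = -0.07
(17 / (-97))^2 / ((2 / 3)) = 867 / 18818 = 0.05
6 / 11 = 0.55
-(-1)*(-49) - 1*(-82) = 33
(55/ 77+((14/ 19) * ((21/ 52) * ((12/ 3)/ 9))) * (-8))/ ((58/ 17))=-30311/ 300846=-0.10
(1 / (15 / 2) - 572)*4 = -34312 / 15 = -2287.47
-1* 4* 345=-1380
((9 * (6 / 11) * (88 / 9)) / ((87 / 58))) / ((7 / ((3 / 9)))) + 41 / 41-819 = -17146 / 21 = -816.48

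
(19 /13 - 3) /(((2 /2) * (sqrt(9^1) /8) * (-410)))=0.01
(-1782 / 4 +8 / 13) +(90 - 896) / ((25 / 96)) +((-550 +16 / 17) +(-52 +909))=-35713417 / 11050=-3231.98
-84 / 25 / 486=-14 / 2025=-0.01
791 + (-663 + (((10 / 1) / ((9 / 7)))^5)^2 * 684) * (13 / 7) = 2790855458925970052902 / 2711943423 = 1029097965413.55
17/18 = 0.94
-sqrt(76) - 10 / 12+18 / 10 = 29 / 30 - 2*sqrt(19) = -7.75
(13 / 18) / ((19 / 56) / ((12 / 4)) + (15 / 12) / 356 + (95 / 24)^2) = 259168 / 5664419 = 0.05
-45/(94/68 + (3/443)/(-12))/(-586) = 15062/271025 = 0.06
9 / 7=1.29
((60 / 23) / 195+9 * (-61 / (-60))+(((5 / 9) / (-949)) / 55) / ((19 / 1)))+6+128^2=13465873558601 / 821131740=16399.16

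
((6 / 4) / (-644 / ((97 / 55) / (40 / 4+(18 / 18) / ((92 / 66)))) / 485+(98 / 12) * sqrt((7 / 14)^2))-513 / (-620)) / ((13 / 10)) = 125857359 / 362718538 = 0.35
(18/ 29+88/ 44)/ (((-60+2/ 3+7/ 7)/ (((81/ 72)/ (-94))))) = 513/ 954100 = 0.00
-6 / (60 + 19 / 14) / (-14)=6 / 859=0.01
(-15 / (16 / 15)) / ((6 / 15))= -1125 / 32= -35.16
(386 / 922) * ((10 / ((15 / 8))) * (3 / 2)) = 1544 / 461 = 3.35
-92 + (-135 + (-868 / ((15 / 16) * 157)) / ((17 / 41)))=-9657353 / 40035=-241.22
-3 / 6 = -0.50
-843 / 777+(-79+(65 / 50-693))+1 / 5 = -399681 / 518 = -771.58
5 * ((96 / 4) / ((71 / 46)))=5520 / 71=77.75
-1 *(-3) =3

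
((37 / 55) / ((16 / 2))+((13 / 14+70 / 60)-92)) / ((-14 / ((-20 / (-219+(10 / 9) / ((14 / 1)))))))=2489829 / 4247936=0.59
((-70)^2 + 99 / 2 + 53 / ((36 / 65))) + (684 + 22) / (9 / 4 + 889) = 647601919 / 128340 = 5045.99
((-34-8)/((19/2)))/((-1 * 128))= 0.03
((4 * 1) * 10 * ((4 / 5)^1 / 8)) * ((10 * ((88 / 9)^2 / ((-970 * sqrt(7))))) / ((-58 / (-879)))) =-4537984 * sqrt(7) / 531657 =-22.58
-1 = -1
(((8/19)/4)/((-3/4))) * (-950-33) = 137.96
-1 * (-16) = 16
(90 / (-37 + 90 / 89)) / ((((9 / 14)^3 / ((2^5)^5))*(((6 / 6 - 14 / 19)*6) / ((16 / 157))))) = -2491136866254848 / 122197653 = -20386126.94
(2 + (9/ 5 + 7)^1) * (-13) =-702/ 5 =-140.40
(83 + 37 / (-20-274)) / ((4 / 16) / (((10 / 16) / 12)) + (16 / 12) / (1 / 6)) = 121825 / 18816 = 6.47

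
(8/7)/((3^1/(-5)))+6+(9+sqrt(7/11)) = sqrt(77)/11+275/21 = 13.89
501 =501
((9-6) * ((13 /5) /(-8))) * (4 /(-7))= 39 /70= 0.56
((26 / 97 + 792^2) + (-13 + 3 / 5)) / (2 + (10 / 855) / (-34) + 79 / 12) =3537437089968 / 48404455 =73080.82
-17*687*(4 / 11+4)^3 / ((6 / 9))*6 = -11624435712 / 1331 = -8733610.60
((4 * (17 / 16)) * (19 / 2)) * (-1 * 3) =-969 / 8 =-121.12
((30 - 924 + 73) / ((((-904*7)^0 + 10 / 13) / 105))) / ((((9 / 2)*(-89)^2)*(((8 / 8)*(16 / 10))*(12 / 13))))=-0.93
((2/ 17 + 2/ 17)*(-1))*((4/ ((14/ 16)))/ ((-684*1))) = 0.00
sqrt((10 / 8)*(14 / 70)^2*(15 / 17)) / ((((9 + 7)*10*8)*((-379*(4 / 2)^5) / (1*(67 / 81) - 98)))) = 463*sqrt(51) / 2514862080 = 0.00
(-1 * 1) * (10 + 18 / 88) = -10.20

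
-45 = -45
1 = 1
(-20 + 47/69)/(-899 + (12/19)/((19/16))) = 0.02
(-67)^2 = 4489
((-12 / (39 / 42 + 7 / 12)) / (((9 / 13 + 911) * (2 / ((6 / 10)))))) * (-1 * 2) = 9828 / 1881505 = 0.01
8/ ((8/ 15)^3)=3375/ 64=52.73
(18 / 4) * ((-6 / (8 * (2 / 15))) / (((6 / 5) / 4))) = -675 / 8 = -84.38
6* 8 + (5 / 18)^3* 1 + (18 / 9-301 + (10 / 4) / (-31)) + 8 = -43943161 / 180792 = -243.06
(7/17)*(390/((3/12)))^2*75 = 1277640000/17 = 75155294.12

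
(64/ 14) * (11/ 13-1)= -64/ 91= -0.70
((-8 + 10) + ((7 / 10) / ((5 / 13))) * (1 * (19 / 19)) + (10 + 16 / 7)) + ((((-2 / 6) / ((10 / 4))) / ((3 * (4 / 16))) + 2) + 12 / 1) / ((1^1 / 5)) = 268433 / 3150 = 85.22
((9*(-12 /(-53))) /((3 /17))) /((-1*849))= -204 /14999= -0.01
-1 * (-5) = 5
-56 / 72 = -7 / 9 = -0.78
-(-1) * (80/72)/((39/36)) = 40/39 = 1.03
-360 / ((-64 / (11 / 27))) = 55 / 24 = 2.29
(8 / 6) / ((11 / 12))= 16 / 11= 1.45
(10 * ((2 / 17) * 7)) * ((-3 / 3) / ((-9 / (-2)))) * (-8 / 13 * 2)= 4480 / 1989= 2.25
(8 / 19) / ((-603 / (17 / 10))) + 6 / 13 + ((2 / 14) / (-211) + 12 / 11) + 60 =61.55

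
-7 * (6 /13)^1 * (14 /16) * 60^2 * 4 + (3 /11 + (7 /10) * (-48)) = -29129829 /715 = -40741.02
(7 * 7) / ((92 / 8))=4.26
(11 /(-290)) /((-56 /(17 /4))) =187 /64960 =0.00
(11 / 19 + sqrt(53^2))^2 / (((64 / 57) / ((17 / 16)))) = 13213131 / 4864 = 2716.52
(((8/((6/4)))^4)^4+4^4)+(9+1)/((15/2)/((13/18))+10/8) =2232056034256747834216/5208653241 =428528437387.05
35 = 35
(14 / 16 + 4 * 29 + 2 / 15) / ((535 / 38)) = 266779 / 32100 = 8.31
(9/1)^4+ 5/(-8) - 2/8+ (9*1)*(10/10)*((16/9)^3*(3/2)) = 6635.98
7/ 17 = 0.41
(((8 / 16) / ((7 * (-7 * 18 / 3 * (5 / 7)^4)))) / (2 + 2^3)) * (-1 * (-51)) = -833 / 25000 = -0.03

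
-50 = -50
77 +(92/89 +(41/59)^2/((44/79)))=1075543091/13631596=78.90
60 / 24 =2.50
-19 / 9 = -2.11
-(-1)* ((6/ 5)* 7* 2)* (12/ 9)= 112/ 5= 22.40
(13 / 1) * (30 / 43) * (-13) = -5070 / 43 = -117.91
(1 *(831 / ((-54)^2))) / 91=277 / 88452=0.00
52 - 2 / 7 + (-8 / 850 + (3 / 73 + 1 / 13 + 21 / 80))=2352822203 / 45172400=52.09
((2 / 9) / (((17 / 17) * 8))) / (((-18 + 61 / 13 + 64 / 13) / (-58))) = 377 / 1962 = 0.19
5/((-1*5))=-1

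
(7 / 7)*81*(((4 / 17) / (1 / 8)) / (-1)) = -2592 / 17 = -152.47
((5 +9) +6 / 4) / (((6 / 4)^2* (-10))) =-31 / 45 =-0.69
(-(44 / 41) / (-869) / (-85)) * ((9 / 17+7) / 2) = -256 / 4680355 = -0.00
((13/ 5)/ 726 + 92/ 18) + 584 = 6415459/ 10890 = 589.11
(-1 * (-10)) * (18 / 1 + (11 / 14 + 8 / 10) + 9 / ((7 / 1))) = 1461 / 7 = 208.71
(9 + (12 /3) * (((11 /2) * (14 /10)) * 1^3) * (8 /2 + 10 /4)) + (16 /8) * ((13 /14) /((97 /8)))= 710754 /3395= 209.35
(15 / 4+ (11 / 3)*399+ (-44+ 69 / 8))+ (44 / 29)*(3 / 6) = 332255 / 232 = 1432.13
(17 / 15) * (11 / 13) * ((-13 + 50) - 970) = -894.72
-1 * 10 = -10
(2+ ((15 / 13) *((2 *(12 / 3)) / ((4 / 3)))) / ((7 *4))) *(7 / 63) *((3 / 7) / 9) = 409 / 34398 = 0.01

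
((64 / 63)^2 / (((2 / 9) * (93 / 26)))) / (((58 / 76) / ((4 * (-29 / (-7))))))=8093696 / 287091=28.19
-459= -459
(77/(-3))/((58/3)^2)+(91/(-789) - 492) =-1306352815/2654196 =-492.18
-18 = -18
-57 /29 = -1.97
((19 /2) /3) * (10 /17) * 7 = 665 /51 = 13.04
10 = 10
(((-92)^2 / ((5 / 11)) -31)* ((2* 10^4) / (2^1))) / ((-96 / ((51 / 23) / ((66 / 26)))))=-855905375 / 506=-1691512.60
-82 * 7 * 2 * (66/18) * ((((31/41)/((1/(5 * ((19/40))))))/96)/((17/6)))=-45353/1632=-27.79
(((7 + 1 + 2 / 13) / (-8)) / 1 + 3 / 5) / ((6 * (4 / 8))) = -109 / 780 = -0.14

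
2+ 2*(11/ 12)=3.83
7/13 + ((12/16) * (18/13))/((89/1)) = 1273/2314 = 0.55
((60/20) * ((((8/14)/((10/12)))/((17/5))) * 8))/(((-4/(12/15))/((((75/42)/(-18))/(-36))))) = -20/7497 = -0.00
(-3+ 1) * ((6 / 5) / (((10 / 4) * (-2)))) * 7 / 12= 0.28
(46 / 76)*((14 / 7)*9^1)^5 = 1143685.89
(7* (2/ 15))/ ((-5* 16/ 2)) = -7/ 300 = -0.02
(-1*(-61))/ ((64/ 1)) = 61/ 64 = 0.95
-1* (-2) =2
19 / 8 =2.38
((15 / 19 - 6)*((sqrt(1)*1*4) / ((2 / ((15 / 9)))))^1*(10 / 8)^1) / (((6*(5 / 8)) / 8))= -880 / 19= -46.32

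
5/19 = 0.26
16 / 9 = 1.78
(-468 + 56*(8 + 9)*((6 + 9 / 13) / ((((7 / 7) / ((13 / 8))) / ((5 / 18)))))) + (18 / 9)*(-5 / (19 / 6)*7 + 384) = 3153.73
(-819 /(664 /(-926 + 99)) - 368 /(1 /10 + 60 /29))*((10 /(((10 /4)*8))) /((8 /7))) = 2486174579 /6682496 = 372.04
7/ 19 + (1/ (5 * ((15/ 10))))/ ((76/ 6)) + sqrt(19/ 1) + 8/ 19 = 5.16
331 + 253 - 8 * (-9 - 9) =728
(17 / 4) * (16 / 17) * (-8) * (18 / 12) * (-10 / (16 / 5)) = 150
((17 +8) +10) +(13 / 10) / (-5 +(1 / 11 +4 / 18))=161113 / 4640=34.72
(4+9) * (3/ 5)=39/ 5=7.80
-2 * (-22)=44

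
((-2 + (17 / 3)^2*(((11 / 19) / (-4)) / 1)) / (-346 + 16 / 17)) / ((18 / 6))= 77299 / 12037032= 0.01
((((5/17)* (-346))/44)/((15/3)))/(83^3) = -173/213848338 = -0.00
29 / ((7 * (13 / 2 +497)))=58 / 7049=0.01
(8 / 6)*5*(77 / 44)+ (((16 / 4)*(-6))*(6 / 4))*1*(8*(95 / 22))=-40655 / 33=-1231.97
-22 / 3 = -7.33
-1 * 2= -2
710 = 710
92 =92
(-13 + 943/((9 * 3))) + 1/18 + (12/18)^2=1211/54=22.43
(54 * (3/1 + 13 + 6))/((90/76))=5016/5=1003.20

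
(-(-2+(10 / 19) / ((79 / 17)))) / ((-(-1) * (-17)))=-2832 / 25517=-0.11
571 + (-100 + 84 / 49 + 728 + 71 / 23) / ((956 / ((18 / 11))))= 484290127 / 846538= 572.08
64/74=32/37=0.86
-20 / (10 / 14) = -28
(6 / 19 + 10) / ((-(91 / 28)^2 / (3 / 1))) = -9408 / 3211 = -2.93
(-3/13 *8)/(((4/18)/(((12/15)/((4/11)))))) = -1188/65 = -18.28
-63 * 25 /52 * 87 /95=-27405 /988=-27.74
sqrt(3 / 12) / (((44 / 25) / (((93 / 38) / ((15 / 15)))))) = 2325 / 3344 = 0.70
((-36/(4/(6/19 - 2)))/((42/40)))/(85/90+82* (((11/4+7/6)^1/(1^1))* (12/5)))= 172800/9237781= 0.02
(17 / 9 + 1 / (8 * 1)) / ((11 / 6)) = 145 / 132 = 1.10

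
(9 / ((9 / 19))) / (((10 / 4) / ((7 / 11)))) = 266 / 55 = 4.84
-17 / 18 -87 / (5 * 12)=-431 / 180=-2.39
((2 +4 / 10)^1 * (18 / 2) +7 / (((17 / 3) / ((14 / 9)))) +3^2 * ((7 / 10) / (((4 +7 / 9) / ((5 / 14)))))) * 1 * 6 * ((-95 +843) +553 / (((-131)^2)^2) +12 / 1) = 235528185421175543 / 2152794422510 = 109405.80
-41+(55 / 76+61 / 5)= -10669 / 380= -28.08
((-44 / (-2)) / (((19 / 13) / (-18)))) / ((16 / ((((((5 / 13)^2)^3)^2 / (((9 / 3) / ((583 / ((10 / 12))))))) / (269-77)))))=-939404296875 / 4358534078297984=-0.00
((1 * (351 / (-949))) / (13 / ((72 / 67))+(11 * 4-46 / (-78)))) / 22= -12636 / 42606377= -0.00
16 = 16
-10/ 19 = -0.53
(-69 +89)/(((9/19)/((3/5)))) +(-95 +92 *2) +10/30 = 114.67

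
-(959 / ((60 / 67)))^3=-265265169922277 / 216000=-1228079490.38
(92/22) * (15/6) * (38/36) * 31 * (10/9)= 338675/891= 380.11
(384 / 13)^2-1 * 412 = 77828 / 169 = 460.52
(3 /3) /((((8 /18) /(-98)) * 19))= -11.61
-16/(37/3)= -48/37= -1.30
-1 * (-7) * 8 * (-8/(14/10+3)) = -1120/11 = -101.82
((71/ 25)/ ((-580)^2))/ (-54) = -71/ 454140000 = -0.00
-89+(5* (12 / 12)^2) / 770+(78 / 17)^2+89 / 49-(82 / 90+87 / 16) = -8128317601 / 112155120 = -72.47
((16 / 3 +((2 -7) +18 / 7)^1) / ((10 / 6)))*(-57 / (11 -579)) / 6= 1159 / 39760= 0.03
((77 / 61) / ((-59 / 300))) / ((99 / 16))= -1.04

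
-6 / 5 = -1.20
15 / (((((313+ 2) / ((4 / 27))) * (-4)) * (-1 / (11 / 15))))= 11 / 8505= 0.00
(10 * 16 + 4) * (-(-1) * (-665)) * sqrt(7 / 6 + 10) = -54530 * sqrt(402) / 3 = -364441.03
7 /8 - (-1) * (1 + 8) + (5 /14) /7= 3891 /392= 9.93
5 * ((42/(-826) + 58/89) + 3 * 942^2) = 69893241235/5251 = 13310463.00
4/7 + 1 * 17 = 123/7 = 17.57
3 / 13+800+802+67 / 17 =354964 / 221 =1606.17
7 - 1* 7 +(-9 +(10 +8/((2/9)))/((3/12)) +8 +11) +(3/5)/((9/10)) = 584/3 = 194.67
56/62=28/31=0.90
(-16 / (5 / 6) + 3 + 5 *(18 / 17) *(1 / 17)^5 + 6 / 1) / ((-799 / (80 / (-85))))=-19696249104 / 1639302998635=-0.01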